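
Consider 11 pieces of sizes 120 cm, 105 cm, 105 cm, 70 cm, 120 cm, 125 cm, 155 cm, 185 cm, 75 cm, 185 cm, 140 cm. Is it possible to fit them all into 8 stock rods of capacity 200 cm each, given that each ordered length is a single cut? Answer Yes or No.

Total = 1385 cm; ⌈1385/200⌉ = 7.
9 pieces each exceed half the capacity and cannot share a stock rod, forcing at least 9 stock rods.
At least 9 stock rods are required, but only 8 are allowed.

No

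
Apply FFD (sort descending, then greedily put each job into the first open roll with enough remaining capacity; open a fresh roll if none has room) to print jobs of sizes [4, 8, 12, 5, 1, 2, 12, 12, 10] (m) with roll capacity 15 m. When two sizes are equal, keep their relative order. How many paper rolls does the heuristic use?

5

Sorted descending: 12, 12, 12, 10, 8, 5, 4, 2, 1.
  12 → roll 1 (new)  [load 12/15]
  12 → roll 2 (new)  [load 12/15]
  12 → roll 3 (new)  [load 12/15]
  10 → roll 4 (new)  [load 10/15]
  8 → roll 5 (new)  [load 8/15]
  5 → roll 4  [load 15/15]
  4 → roll 5  [load 12/15]
  2 → roll 1  [load 14/15]
  1 → roll 1  [load 15/15]
5 paper rolls opened.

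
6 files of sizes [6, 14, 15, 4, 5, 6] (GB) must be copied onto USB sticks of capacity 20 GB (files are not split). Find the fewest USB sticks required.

Total = 15 + 14 + 6 + 6 + 5 + 4 = 50 GB.
Lower bound: ⌈50/20⌉ = 3 USB sticks.
A packing using 3 USB sticks:
  USB stick 1: 15 + 5 = 20
  USB stick 2: 14 + 6 = 20
  USB stick 3: 6 + 4 = 10
This matches the lower bound, so 3 is optimal.

3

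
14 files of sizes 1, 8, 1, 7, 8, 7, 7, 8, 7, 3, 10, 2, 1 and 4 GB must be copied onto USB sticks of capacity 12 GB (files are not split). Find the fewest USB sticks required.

8

Total = 10 + 8 + 8 + 8 + 7 + 7 + 7 + 7 + 4 + 3 + 2 + 1 + 1 + 1 = 74 GB.
Lower bound: ⌈74/12⌉ = 7 USB sticks.
Also, 8 files each exceed 6 GB, and no two of those can share a USB stick, so at least 8 USB sticks are needed.
A packing using 8 USB sticks:
  USB stick 1: 10 + 2 = 12
  USB stick 2: 8 + 4 = 12
  USB stick 3: 8 + 3 + 1 = 12
  USB stick 4: 8 + 1 + 1 = 10
  USB stick 5: 7 = 7
  USB stick 6: 7 = 7
  USB stick 7: 7 = 7
  USB stick 8: 7 = 7
This matches the lower bound, so 8 is optimal.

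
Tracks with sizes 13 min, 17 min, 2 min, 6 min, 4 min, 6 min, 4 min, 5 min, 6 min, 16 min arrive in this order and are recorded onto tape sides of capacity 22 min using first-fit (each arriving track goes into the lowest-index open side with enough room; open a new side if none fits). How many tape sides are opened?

  13 → side 1 (new)  [load 13/22]
  17 → side 2 (new)  [load 17/22]
  2 → side 1  [load 15/22]
  6 → side 1  [load 21/22]
  4 → side 2  [load 21/22]
  6 → side 3 (new)  [load 6/22]
  4 → side 3  [load 10/22]
  5 → side 3  [load 15/22]
  6 → side 3  [load 21/22]
  16 → side 4 (new)  [load 16/22]
4 tape sides opened.

4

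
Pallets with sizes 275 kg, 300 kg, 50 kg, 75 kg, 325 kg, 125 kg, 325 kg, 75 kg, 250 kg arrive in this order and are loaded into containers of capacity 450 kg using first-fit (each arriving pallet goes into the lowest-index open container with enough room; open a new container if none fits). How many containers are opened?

  275 → container 1 (new)  [load 275/450]
  300 → container 2 (new)  [load 300/450]
  50 → container 1  [load 325/450]
  75 → container 1  [load 400/450]
  325 → container 3 (new)  [load 325/450]
  125 → container 2  [load 425/450]
  325 → container 4 (new)  [load 325/450]
  75 → container 3  [load 400/450]
  250 → container 5 (new)  [load 250/450]
5 containers opened.

5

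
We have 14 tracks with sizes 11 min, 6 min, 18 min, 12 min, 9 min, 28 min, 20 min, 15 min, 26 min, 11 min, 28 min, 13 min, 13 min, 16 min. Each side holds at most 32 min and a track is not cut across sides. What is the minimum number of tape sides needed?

Total = 28 + 28 + 26 + 20 + 18 + 16 + 15 + 13 + 13 + 12 + 11 + 11 + 9 + 6 = 226 min.
Lower bound: ⌈226/32⌉ = 8 tape sides.
A packing using 8 tape sides:
  side 1: 28 = 28
  side 2: 28 = 28
  side 3: 26 + 6 = 32
  side 4: 20 + 12 = 32
  side 5: 18 + 13 = 31
  side 6: 16 + 15 = 31
  side 7: 13 + 11 = 24
  side 8: 11 + 9 = 20
This matches the lower bound, so 8 is optimal.

8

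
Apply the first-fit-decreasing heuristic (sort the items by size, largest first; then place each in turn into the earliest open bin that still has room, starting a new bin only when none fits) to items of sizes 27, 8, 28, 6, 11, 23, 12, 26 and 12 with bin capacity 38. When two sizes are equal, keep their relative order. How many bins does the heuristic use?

5

Sorted descending: 28, 27, 26, 23, 12, 12, 11, 8, 6.
  28 → bin 1 (new)  [load 28/38]
  27 → bin 2 (new)  [load 27/38]
  26 → bin 3 (new)  [load 26/38]
  23 → bin 4 (new)  [load 23/38]
  12 → bin 3  [load 38/38]
  12 → bin 4  [load 35/38]
  11 → bin 2  [load 38/38]
  8 → bin 1  [load 36/38]
  6 → bin 5 (new)  [load 6/38]
5 bins opened.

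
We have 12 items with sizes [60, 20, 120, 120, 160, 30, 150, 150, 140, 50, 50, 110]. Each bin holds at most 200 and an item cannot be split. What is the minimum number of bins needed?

7

Total = 160 + 150 + 150 + 140 + 120 + 120 + 110 + 60 + 50 + 50 + 30 + 20 = 1160.
Lower bound: ⌈1160/200⌉ = 6 bins.
Also, 7 items each exceed 100, and no two of those can share a bin, so at least 7 bins are needed.
A packing using 7 bins:
  bin 1: 160 + 30 = 190
  bin 2: 150 + 50 = 200
  bin 3: 150 + 50 = 200
  bin 4: 140 + 60 = 200
  bin 5: 120 + 20 = 140
  bin 6: 120 = 120
  bin 7: 110 = 110
This matches the lower bound, so 7 is optimal.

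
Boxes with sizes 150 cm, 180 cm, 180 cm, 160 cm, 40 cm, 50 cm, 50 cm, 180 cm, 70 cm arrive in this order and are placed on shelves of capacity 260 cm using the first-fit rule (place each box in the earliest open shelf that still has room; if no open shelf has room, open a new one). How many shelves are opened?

5

  150 → shelf 1 (new)  [load 150/260]
  180 → shelf 2 (new)  [load 180/260]
  180 → shelf 3 (new)  [load 180/260]
  160 → shelf 4 (new)  [load 160/260]
  40 → shelf 1  [load 190/260]
  50 → shelf 1  [load 240/260]
  50 → shelf 2  [load 230/260]
  180 → shelf 5 (new)  [load 180/260]
  70 → shelf 3  [load 250/260]
5 shelves opened.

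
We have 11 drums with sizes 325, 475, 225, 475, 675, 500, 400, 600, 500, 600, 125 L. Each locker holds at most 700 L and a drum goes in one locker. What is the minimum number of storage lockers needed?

Total = 675 + 600 + 600 + 500 + 500 + 475 + 475 + 400 + 325 + 225 + 125 = 4900 L.
Lower bound: ⌈4900/700⌉ = 7 storage lockers.
Also, 8 drums each exceed 350 L, and no two of those can share a locker, so at least 8 storage lockers are needed.
A packing using 9 storage lockers:
  locker 1: 675 = 675
  locker 2: 600 = 600
  locker 3: 600 = 600
  locker 4: 500 + 125 = 625
  locker 5: 500 = 500
  locker 6: 475 + 225 = 700
  locker 7: 475 = 475
  locker 8: 400 = 400
  locker 9: 325 = 325
No arrangement into 8 storage lockers stays within capacity, so 9 is optimal.

9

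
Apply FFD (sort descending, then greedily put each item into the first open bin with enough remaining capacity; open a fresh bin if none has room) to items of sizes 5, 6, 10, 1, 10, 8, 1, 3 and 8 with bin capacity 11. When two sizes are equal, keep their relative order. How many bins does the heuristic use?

Sorted descending: 10, 10, 8, 8, 6, 5, 3, 1, 1.
  10 → bin 1 (new)  [load 10/11]
  10 → bin 2 (new)  [load 10/11]
  8 → bin 3 (new)  [load 8/11]
  8 → bin 4 (new)  [load 8/11]
  6 → bin 5 (new)  [load 6/11]
  5 → bin 5  [load 11/11]
  3 → bin 3  [load 11/11]
  1 → bin 1  [load 11/11]
  1 → bin 2  [load 11/11]
5 bins opened.

5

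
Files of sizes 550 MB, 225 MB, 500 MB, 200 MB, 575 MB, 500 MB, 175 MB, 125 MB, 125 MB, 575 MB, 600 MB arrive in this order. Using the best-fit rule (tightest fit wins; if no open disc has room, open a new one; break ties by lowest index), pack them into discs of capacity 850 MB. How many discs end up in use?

  550 → disc 1 (new)  [load 550/850]
  225 → disc 1  [load 775/850]
  500 → disc 2 (new)  [load 500/850]
  200 → disc 2  [load 700/850]
  575 → disc 3 (new)  [load 575/850]
  500 → disc 4 (new)  [load 500/850]
  175 → disc 3  [load 750/850]
  125 → disc 2  [load 825/850]
  125 → disc 4  [load 625/850]
  575 → disc 5 (new)  [load 575/850]
  600 → disc 6 (new)  [load 600/850]
6 discs opened.

6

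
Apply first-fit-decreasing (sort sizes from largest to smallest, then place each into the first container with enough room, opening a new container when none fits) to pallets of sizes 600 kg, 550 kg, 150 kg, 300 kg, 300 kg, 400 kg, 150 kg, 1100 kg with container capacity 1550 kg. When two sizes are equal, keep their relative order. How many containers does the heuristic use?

Sorted descending: 1100, 600, 550, 400, 300, 300, 150, 150.
  1100 → container 1 (new)  [load 1100/1550]
  600 → container 2 (new)  [load 600/1550]
  550 → container 2  [load 1150/1550]
  400 → container 1  [load 1500/1550]
  300 → container 2  [load 1450/1550]
  300 → container 3 (new)  [load 300/1550]
  150 → container 3  [load 450/1550]
  150 → container 3  [load 600/1550]
3 containers opened.

3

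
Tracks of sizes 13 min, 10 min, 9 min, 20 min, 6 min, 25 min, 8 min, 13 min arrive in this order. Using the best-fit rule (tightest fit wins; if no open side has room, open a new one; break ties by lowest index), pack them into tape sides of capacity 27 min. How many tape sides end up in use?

  13 → side 1 (new)  [load 13/27]
  10 → side 1  [load 23/27]
  9 → side 2 (new)  [load 9/27]
  20 → side 3 (new)  [load 20/27]
  6 → side 3  [load 26/27]
  25 → side 4 (new)  [load 25/27]
  8 → side 2  [load 17/27]
  13 → side 5 (new)  [load 13/27]
5 tape sides opened.

5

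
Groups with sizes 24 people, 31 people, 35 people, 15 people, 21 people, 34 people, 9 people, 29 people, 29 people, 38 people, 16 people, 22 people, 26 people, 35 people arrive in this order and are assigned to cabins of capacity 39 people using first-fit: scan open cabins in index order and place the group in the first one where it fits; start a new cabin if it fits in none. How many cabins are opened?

  24 → cabin 1 (new)  [load 24/39]
  31 → cabin 2 (new)  [load 31/39]
  35 → cabin 3 (new)  [load 35/39]
  15 → cabin 1  [load 39/39]
  21 → cabin 4 (new)  [load 21/39]
  34 → cabin 5 (new)  [load 34/39]
  9 → cabin 4  [load 30/39]
  29 → cabin 6 (new)  [load 29/39]
  29 → cabin 7 (new)  [load 29/39]
  38 → cabin 8 (new)  [load 38/39]
  16 → cabin 9 (new)  [load 16/39]
  22 → cabin 9  [load 38/39]
  26 → cabin 10 (new)  [load 26/39]
  35 → cabin 11 (new)  [load 35/39]
11 cabins opened.

11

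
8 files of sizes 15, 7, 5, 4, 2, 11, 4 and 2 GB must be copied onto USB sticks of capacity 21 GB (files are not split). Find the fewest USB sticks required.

3

Total = 15 + 11 + 7 + 5 + 4 + 4 + 2 + 2 = 50 GB.
Lower bound: ⌈50/21⌉ = 3 USB sticks.
A packing using 3 USB sticks:
  USB stick 1: 15 + 5 = 20
  USB stick 2: 11 + 7 + 2 = 20
  USB stick 3: 4 + 4 + 2 = 10
This matches the lower bound, so 3 is optimal.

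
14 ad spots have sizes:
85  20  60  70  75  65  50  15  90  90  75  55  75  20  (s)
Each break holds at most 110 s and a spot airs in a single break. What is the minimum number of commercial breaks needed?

10

Total = 90 + 90 + 85 + 75 + 75 + 75 + 70 + 65 + 60 + 55 + 50 + 20 + 20 + 15 = 845 s.
Lower bound: ⌈845/110⌉ = 8 commercial breaks.
Also, 9 ad spots each exceed 55 s, and no two of those can share a break, so at least 9 commercial breaks are needed.
A packing using 10 commercial breaks:
  break 1: 90 + 20 = 110
  break 2: 90 + 20 = 110
  break 3: 85 + 15 = 100
  break 4: 75 = 75
  break 5: 75 = 75
  break 6: 75 = 75
  break 7: 70 = 70
  break 8: 65 = 65
  break 9: 60 + 50 = 110
  break 10: 55 = 55
No arrangement into 9 commercial breaks stays within capacity, so 10 is optimal.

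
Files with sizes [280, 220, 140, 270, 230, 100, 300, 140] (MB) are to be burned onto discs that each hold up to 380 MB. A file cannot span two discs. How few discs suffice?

Total = 300 + 280 + 270 + 230 + 220 + 140 + 140 + 100 = 1680 MB.
Lower bound: ⌈1680/380⌉ = 5 discs.
A packing using 5 discs:
  disc 1: 300 = 300
  disc 2: 280 + 100 = 380
  disc 3: 270 = 270
  disc 4: 230 + 140 = 370
  disc 5: 220 + 140 = 360
This matches the lower bound, so 5 is optimal.

5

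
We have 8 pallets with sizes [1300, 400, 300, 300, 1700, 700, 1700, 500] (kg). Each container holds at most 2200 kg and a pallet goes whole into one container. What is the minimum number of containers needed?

4

Total = 1700 + 1700 + 1300 + 700 + 500 + 400 + 300 + 300 = 6900 kg.
Lower bound: ⌈6900/2200⌉ = 4 containers.
A packing using 4 containers:
  container 1: 1700 + 500 = 2200
  container 2: 1700 + 400 = 2100
  container 3: 1300 + 700 = 2000
  container 4: 300 + 300 = 600
This matches the lower bound, so 4 is optimal.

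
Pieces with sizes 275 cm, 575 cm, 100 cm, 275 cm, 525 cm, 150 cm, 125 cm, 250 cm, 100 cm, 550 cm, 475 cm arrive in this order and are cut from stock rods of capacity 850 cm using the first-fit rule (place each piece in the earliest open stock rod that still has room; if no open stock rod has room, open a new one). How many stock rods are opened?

  275 → stock rod 1 (new)  [load 275/850]
  575 → stock rod 1  [load 850/850]
  100 → stock rod 2 (new)  [load 100/850]
  275 → stock rod 2  [load 375/850]
  525 → stock rod 3 (new)  [load 525/850]
  150 → stock rod 2  [load 525/850]
  125 → stock rod 2  [load 650/850]
  250 → stock rod 3  [load 775/850]
  100 → stock rod 2  [load 750/850]
  550 → stock rod 4 (new)  [load 550/850]
  475 → stock rod 5 (new)  [load 475/850]
5 stock rods opened.

5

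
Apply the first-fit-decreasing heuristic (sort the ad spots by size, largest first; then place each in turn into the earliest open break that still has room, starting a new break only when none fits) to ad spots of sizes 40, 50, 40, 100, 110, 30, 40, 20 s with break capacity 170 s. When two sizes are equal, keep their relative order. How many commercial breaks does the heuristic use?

3

Sorted descending: 110, 100, 50, 40, 40, 40, 30, 20.
  110 → break 1 (new)  [load 110/170]
  100 → break 2 (new)  [load 100/170]
  50 → break 1  [load 160/170]
  40 → break 2  [load 140/170]
  40 → break 3 (new)  [load 40/170]
  40 → break 3  [load 80/170]
  30 → break 2  [load 170/170]
  20 → break 3  [load 100/170]
3 commercial breaks opened.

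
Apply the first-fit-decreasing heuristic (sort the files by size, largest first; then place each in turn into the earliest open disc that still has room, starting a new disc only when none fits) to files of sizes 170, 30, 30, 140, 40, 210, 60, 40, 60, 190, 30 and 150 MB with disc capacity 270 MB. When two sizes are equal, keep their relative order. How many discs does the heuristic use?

5

Sorted descending: 210, 190, 170, 150, 140, 60, 60, 40, 40, 30, 30, 30.
  210 → disc 1 (new)  [load 210/270]
  190 → disc 2 (new)  [load 190/270]
  170 → disc 3 (new)  [load 170/270]
  150 → disc 4 (new)  [load 150/270]
  140 → disc 5 (new)  [load 140/270]
  60 → disc 1  [load 270/270]
  60 → disc 2  [load 250/270]
  40 → disc 3  [load 210/270]
  40 → disc 3  [load 250/270]
  30 → disc 4  [load 180/270]
  30 → disc 4  [load 210/270]
  30 → disc 4  [load 240/270]
5 discs opened.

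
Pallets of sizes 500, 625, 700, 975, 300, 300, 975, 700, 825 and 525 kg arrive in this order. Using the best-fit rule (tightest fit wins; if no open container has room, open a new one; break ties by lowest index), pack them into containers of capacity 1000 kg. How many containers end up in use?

8

  500 → container 1 (new)  [load 500/1000]
  625 → container 2 (new)  [load 625/1000]
  700 → container 3 (new)  [load 700/1000]
  975 → container 4 (new)  [load 975/1000]
  300 → container 3  [load 1000/1000]
  300 → container 2  [load 925/1000]
  975 → container 5 (new)  [load 975/1000]
  700 → container 6 (new)  [load 700/1000]
  825 → container 7 (new)  [load 825/1000]
  525 → container 8 (new)  [load 525/1000]
8 containers opened.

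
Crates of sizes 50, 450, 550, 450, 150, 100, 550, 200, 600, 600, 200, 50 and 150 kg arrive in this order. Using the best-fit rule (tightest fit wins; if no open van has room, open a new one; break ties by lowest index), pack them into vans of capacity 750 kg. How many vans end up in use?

6

  50 → van 1 (new)  [load 50/750]
  450 → van 1  [load 500/750]
  550 → van 2 (new)  [load 550/750]
  450 → van 3 (new)  [load 450/750]
  150 → van 2  [load 700/750]
  100 → van 1  [load 600/750]
  550 → van 4 (new)  [load 550/750]
  200 → van 4  [load 750/750]
  600 → van 5 (new)  [load 600/750]
  600 → van 6 (new)  [load 600/750]
  200 → van 3  [load 650/750]
  50 → van 2  [load 750/750]
  150 → van 1  [load 750/750]
6 vans opened.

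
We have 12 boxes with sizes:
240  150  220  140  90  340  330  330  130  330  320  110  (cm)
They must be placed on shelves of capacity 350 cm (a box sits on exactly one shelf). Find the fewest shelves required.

9

Total = 340 + 330 + 330 + 330 + 320 + 240 + 220 + 150 + 140 + 130 + 110 + 90 = 2730 cm.
Lower bound: ⌈2730/350⌉ = 8 shelves.
A packing using 9 shelves:
  shelf 1: 340 = 340
  shelf 2: 330 = 330
  shelf 3: 330 = 330
  shelf 4: 330 = 330
  shelf 5: 320 = 320
  shelf 6: 240 + 110 = 350
  shelf 7: 220 + 130 = 350
  shelf 8: 150 + 140 = 290
  shelf 9: 90 = 90
No arrangement into 8 shelves stays within capacity, so 9 is optimal.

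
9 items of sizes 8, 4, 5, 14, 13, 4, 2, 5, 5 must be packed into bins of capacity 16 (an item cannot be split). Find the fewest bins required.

4

Total = 14 + 13 + 8 + 5 + 5 + 5 + 4 + 4 + 2 = 60.
Lower bound: ⌈60/16⌉ = 4 bins.
A packing using 4 bins:
  bin 1: 14 + 2 = 16
  bin 2: 13 = 13
  bin 3: 8 + 4 + 4 = 16
  bin 4: 5 + 5 + 5 = 15
This matches the lower bound, so 4 is optimal.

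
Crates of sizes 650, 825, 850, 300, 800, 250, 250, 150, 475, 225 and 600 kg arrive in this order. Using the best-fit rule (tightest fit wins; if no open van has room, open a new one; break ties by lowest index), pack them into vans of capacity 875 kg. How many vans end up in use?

  650 → van 1 (new)  [load 650/875]
  825 → van 2 (new)  [load 825/875]
  850 → van 3 (new)  [load 850/875]
  300 → van 4 (new)  [load 300/875]
  800 → van 5 (new)  [load 800/875]
  250 → van 4  [load 550/875]
  250 → van 4  [load 800/875]
  150 → van 1  [load 800/875]
  475 → van 6 (new)  [load 475/875]
  225 → van 6  [load 700/875]
  600 → van 7 (new)  [load 600/875]
7 vans opened.

7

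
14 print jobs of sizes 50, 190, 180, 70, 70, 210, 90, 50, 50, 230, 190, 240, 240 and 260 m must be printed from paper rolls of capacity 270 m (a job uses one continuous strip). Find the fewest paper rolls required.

Total = 260 + 240 + 240 + 230 + 210 + 190 + 190 + 180 + 90 + 70 + 70 + 50 + 50 + 50 = 2120 m.
Lower bound: ⌈2120/270⌉ = 8 paper rolls.
A packing using 9 paper rolls:
  roll 1: 260 = 260
  roll 2: 240 = 240
  roll 3: 240 = 240
  roll 4: 230 = 230
  roll 5: 210 + 50 = 260
  roll 6: 190 + 70 = 260
  roll 7: 190 + 70 = 260
  roll 8: 180 + 90 = 270
  roll 9: 50 + 50 = 100
No arrangement into 8 paper rolls stays within capacity, so 9 is optimal.

9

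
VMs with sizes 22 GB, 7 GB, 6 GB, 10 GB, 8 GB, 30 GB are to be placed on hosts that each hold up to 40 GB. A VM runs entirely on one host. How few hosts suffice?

Total = 30 + 22 + 10 + 8 + 7 + 6 = 83 GB.
Lower bound: ⌈83/40⌉ = 3 hosts.
A packing using 3 hosts:
  host 1: 30 + 10 = 40
  host 2: 22 + 8 + 7 = 37
  host 3: 6 = 6
This matches the lower bound, so 3 is optimal.

3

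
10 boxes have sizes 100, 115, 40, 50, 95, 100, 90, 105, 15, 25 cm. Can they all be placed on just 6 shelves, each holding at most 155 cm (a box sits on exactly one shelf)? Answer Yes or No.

A valid assignment using 6 shelves:
  shelf 1: 115 + 40 = 155
  shelf 2: 105 + 50 = 155
  shelf 3: 100 + 25 + 15 = 140
  shelf 4: 100 = 100
  shelf 5: 95 = 95
  shelf 6: 90 = 90
Every load is within 155 cm, so 6 shelves suffice.

Yes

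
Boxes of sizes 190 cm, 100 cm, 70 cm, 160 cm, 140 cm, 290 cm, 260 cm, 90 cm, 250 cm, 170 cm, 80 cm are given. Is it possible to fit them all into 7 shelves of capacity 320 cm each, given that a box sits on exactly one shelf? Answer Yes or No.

Yes

A valid assignment using 7 shelves:
  shelf 1: 290 = 290
  shelf 2: 260 = 260
  shelf 3: 250 + 70 = 320
  shelf 4: 190 + 100 = 290
  shelf 5: 170 + 140 = 310
  shelf 6: 160 + 90 = 250
  shelf 7: 80 = 80
Every load is within 320 cm, so 7 shelves suffice.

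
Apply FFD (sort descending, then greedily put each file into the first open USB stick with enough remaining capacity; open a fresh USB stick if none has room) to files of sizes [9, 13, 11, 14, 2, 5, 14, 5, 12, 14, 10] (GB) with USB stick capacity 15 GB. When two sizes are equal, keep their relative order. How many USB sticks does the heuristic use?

8

Sorted descending: 14, 14, 14, 13, 12, 11, 10, 9, 5, 5, 2.
  14 → USB stick 1 (new)  [load 14/15]
  14 → USB stick 2 (new)  [load 14/15]
  14 → USB stick 3 (new)  [load 14/15]
  13 → USB stick 4 (new)  [load 13/15]
  12 → USB stick 5 (new)  [load 12/15]
  11 → USB stick 6 (new)  [load 11/15]
  10 → USB stick 7 (new)  [load 10/15]
  9 → USB stick 8 (new)  [load 9/15]
  5 → USB stick 7  [load 15/15]
  5 → USB stick 8  [load 14/15]
  2 → USB stick 4  [load 15/15]
8 USB sticks opened.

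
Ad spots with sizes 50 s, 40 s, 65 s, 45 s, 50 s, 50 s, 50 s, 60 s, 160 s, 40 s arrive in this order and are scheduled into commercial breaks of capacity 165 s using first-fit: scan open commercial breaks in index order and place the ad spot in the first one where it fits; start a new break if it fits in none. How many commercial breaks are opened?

4

  50 → break 1 (new)  [load 50/165]
  40 → break 1  [load 90/165]
  65 → break 1  [load 155/165]
  45 → break 2 (new)  [load 45/165]
  50 → break 2  [load 95/165]
  50 → break 2  [load 145/165]
  50 → break 3 (new)  [load 50/165]
  60 → break 3  [load 110/165]
  160 → break 4 (new)  [load 160/165]
  40 → break 3  [load 150/165]
4 commercial breaks opened.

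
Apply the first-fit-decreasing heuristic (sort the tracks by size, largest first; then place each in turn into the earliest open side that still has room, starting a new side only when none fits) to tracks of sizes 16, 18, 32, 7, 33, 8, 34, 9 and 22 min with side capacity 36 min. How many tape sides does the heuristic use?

Sorted descending: 34, 33, 32, 22, 18, 16, 9, 8, 7.
  34 → side 1 (new)  [load 34/36]
  33 → side 2 (new)  [load 33/36]
  32 → side 3 (new)  [load 32/36]
  22 → side 4 (new)  [load 22/36]
  18 → side 5 (new)  [load 18/36]
  16 → side 5  [load 34/36]
  9 → side 4  [load 31/36]
  8 → side 6 (new)  [load 8/36]
  7 → side 6  [load 15/36]
6 tape sides opened.

6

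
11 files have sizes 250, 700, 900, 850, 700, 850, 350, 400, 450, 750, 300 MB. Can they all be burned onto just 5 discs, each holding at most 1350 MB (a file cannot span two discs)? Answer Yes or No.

Total = 6500 MB; ⌈6500/1350⌉ = 5.
6 files each exceed half the capacity and cannot share a disc, forcing at least 6 discs.
At least 6 discs are required, but only 5 are allowed.

No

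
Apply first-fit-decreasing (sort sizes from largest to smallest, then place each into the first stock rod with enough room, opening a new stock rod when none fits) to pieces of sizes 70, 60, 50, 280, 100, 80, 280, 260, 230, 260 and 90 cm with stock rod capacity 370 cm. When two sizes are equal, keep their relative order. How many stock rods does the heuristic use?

5

Sorted descending: 280, 280, 260, 260, 230, 100, 90, 80, 70, 60, 50.
  280 → stock rod 1 (new)  [load 280/370]
  280 → stock rod 2 (new)  [load 280/370]
  260 → stock rod 3 (new)  [load 260/370]
  260 → stock rod 4 (new)  [load 260/370]
  230 → stock rod 5 (new)  [load 230/370]
  100 → stock rod 3  [load 360/370]
  90 → stock rod 1  [load 370/370]
  80 → stock rod 2  [load 360/370]
  70 → stock rod 4  [load 330/370]
  60 → stock rod 5  [load 290/370]
  50 → stock rod 5  [load 340/370]
5 stock rods opened.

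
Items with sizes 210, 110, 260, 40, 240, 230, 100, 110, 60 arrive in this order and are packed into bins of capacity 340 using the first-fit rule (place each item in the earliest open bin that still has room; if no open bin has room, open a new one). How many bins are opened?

5

  210 → bin 1 (new)  [load 210/340]
  110 → bin 1  [load 320/340]
  260 → bin 2 (new)  [load 260/340]
  40 → bin 2  [load 300/340]
  240 → bin 3 (new)  [load 240/340]
  230 → bin 4 (new)  [load 230/340]
  100 → bin 3  [load 340/340]
  110 → bin 4  [load 340/340]
  60 → bin 5 (new)  [load 60/340]
5 bins opened.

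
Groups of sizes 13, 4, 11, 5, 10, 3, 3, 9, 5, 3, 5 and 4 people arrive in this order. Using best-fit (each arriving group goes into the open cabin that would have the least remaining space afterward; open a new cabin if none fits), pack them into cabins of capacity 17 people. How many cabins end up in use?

  13 → cabin 1 (new)  [load 13/17]
  4 → cabin 1  [load 17/17]
  11 → cabin 2 (new)  [load 11/17]
  5 → cabin 2  [load 16/17]
  10 → cabin 3 (new)  [load 10/17]
  3 → cabin 3  [load 13/17]
  3 → cabin 3  [load 16/17]
  9 → cabin 4 (new)  [load 9/17]
  5 → cabin 4  [load 14/17]
  3 → cabin 4  [load 17/17]
  5 → cabin 5 (new)  [load 5/17]
  4 → cabin 5  [load 9/17]
5 cabins opened.

5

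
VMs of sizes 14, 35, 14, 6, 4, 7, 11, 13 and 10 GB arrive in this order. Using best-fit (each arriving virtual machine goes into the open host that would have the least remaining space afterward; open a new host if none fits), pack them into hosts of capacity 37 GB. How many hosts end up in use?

4

  14 → host 1 (new)  [load 14/37]
  35 → host 2 (new)  [load 35/37]
  14 → host 1  [load 28/37]
  6 → host 1  [load 34/37]
  4 → host 3 (new)  [load 4/37]
  7 → host 3  [load 11/37]
  11 → host 3  [load 22/37]
  13 → host 3  [load 35/37]
  10 → host 4 (new)  [load 10/37]
4 hosts opened.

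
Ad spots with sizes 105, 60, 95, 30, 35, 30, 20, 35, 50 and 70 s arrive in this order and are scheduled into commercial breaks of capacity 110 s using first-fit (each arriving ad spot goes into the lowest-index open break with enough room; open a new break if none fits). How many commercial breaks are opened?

6

  105 → break 1 (new)  [load 105/110]
  60 → break 2 (new)  [load 60/110]
  95 → break 3 (new)  [load 95/110]
  30 → break 2  [load 90/110]
  35 → break 4 (new)  [load 35/110]
  30 → break 4  [load 65/110]
  20 → break 2  [load 110/110]
  35 → break 4  [load 100/110]
  50 → break 5 (new)  [load 50/110]
  70 → break 6 (new)  [load 70/110]
6 commercial breaks opened.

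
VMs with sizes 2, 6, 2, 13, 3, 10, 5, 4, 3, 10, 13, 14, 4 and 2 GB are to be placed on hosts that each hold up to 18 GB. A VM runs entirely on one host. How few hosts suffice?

6

Total = 14 + 13 + 13 + 10 + 10 + 6 + 5 + 4 + 4 + 3 + 3 + 2 + 2 + 2 = 91 GB.
Lower bound: ⌈91/18⌉ = 6 hosts.
A packing using 6 hosts:
  host 1: 14 + 4 = 18
  host 2: 13 + 5 = 18
  host 3: 13 + 4 = 17
  host 4: 10 + 6 + 2 = 18
  host 5: 10 + 3 + 3 + 2 = 18
  host 6: 2 = 2
This matches the lower bound, so 6 is optimal.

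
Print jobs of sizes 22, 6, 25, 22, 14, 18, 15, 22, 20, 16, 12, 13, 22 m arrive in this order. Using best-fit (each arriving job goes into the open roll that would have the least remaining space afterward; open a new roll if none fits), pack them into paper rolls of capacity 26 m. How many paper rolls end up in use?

  22 → roll 1 (new)  [load 22/26]
  6 → roll 2 (new)  [load 6/26]
  25 → roll 3 (new)  [load 25/26]
  22 → roll 4 (new)  [load 22/26]
  14 → roll 2  [load 20/26]
  18 → roll 5 (new)  [load 18/26]
  15 → roll 6 (new)  [load 15/26]
  22 → roll 7 (new)  [load 22/26]
  20 → roll 8 (new)  [load 20/26]
  16 → roll 9 (new)  [load 16/26]
  12 → roll 10 (new)  [load 12/26]
  13 → roll 10  [load 25/26]
  22 → roll 11 (new)  [load 22/26]
11 paper rolls opened.

11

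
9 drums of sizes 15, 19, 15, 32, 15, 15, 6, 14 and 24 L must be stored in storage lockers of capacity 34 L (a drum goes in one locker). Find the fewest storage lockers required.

5

Total = 32 + 24 + 19 + 15 + 15 + 15 + 15 + 14 + 6 = 155 L.
Lower bound: ⌈155/34⌉ = 5 storage lockers.
A packing using 5 storage lockers:
  locker 1: 32 = 32
  locker 2: 24 + 6 = 30
  locker 3: 19 + 15 = 34
  locker 4: 15 + 15 = 30
  locker 5: 15 + 14 = 29
This matches the lower bound, so 5 is optimal.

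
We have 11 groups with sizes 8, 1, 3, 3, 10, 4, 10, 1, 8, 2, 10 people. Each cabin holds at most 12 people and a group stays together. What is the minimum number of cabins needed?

6

Total = 10 + 10 + 10 + 8 + 8 + 4 + 3 + 3 + 2 + 1 + 1 = 60 people.
Lower bound: ⌈60/12⌉ = 5 cabins.
A packing using 6 cabins:
  cabin 1: 10 + 2 = 12
  cabin 2: 10 + 1 + 1 = 12
  cabin 3: 10 = 10
  cabin 4: 8 + 4 = 12
  cabin 5: 8 + 3 = 11
  cabin 6: 3 = 3
No arrangement into 5 cabins stays within capacity, so 6 is optimal.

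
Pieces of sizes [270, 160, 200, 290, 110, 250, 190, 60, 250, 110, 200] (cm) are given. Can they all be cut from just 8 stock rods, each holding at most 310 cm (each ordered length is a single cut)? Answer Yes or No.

Yes

A valid assignment using 8 stock rods:
  stock rod 1: 290 = 290
  stock rod 2: 270 = 270
  stock rod 3: 250 + 60 = 310
  stock rod 4: 250 = 250
  stock rod 5: 200 + 110 = 310
  stock rod 6: 200 + 110 = 310
  stock rod 7: 190 = 190
  stock rod 8: 160 = 160
Every load is within 310 cm, so 8 stock rods suffice.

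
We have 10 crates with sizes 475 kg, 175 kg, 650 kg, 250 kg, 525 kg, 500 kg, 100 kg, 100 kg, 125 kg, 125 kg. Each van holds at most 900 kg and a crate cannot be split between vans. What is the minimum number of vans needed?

4

Total = 650 + 525 + 500 + 475 + 250 + 175 + 125 + 125 + 100 + 100 = 3025 kg.
Lower bound: ⌈3025/900⌉ = 4 vans.
A packing using 4 vans:
  van 1: 650 + 250 = 900
  van 2: 525 + 175 + 125 = 825
  van 3: 500 + 125 + 100 + 100 = 825
  van 4: 475 = 475
This matches the lower bound, so 4 is optimal.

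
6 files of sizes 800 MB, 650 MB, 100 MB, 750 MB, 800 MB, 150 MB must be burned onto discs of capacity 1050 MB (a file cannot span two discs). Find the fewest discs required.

4

Total = 800 + 800 + 750 + 650 + 150 + 100 = 3250 MB.
Lower bound: ⌈3250/1050⌉ = 4 discs.
A packing using 4 discs:
  disc 1: 800 + 150 + 100 = 1050
  disc 2: 800 = 800
  disc 3: 750 = 750
  disc 4: 650 = 650
This matches the lower bound, so 4 is optimal.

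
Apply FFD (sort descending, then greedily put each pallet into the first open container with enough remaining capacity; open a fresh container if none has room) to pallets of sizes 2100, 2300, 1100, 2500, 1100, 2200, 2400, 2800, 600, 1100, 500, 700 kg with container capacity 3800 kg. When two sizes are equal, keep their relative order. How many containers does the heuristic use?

6

Sorted descending: 2800, 2500, 2400, 2300, 2200, 2100, 1100, 1100, 1100, 700, 600, 500.
  2800 → container 1 (new)  [load 2800/3800]
  2500 → container 2 (new)  [load 2500/3800]
  2400 → container 3 (new)  [load 2400/3800]
  2300 → container 4 (new)  [load 2300/3800]
  2200 → container 5 (new)  [load 2200/3800]
  2100 → container 6 (new)  [load 2100/3800]
  1100 → container 2  [load 3600/3800]
  1100 → container 3  [load 3500/3800]
  1100 → container 4  [load 3400/3800]
  700 → container 1  [load 3500/3800]
  600 → container 5  [load 2800/3800]
  500 → container 5  [load 3300/3800]
6 containers opened.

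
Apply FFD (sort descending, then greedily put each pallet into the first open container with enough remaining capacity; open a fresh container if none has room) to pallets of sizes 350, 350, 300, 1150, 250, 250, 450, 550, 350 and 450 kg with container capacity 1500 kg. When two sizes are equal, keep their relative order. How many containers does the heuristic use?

Sorted descending: 1150, 550, 450, 450, 350, 350, 350, 300, 250, 250.
  1150 → container 1 (new)  [load 1150/1500]
  550 → container 2 (new)  [load 550/1500]
  450 → container 2  [load 1000/1500]
  450 → container 2  [load 1450/1500]
  350 → container 1  [load 1500/1500]
  350 → container 3 (new)  [load 350/1500]
  350 → container 3  [load 700/1500]
  300 → container 3  [load 1000/1500]
  250 → container 3  [load 1250/1500]
  250 → container 3  [load 1500/1500]
3 containers opened.

3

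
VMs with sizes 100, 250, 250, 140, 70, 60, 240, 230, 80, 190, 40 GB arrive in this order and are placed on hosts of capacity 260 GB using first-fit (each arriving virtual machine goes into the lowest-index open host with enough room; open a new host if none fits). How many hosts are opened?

  100 → host 1 (new)  [load 100/260]
  250 → host 2 (new)  [load 250/260]
  250 → host 3 (new)  [load 250/260]
  140 → host 1  [load 240/260]
  70 → host 4 (new)  [load 70/260]
  60 → host 4  [load 130/260]
  240 → host 5 (new)  [load 240/260]
  230 → host 6 (new)  [load 230/260]
  80 → host 4  [load 210/260]
  190 → host 7 (new)  [load 190/260]
  40 → host 4  [load 250/260]
7 hosts opened.

7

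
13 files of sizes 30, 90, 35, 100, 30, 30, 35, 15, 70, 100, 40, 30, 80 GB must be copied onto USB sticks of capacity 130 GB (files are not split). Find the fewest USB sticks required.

6

Total = 100 + 100 + 90 + 80 + 70 + 40 + 35 + 35 + 30 + 30 + 30 + 30 + 15 = 685 GB.
Lower bound: ⌈685/130⌉ = 6 USB sticks.
A packing using 6 USB sticks:
  USB stick 1: 100 + 30 = 130
  USB stick 2: 100 + 30 = 130
  USB stick 3: 90 + 40 = 130
  USB stick 4: 80 + 35 + 15 = 130
  USB stick 5: 70 + 35 = 105
  USB stick 6: 30 + 30 = 60
This matches the lower bound, so 6 is optimal.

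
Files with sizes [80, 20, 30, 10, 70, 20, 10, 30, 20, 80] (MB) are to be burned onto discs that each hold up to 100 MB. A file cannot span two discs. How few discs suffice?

4

Total = 80 + 80 + 70 + 30 + 30 + 20 + 20 + 20 + 10 + 10 = 370 MB.
Lower bound: ⌈370/100⌉ = 4 discs.
A packing using 4 discs:
  disc 1: 80 + 20 = 100
  disc 2: 80 + 20 = 100
  disc 3: 70 + 30 = 100
  disc 4: 30 + 20 + 10 + 10 = 70
This matches the lower bound, so 4 is optimal.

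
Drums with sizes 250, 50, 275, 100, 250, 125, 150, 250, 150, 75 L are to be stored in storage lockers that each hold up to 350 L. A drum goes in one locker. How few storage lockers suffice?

6

Total = 275 + 250 + 250 + 250 + 150 + 150 + 125 + 100 + 75 + 50 = 1675 L.
Lower bound: ⌈1675/350⌉ = 5 storage lockers.
A packing using 6 storage lockers:
  locker 1: 275 + 75 = 350
  locker 2: 250 + 100 = 350
  locker 3: 250 + 50 = 300
  locker 4: 250 = 250
  locker 5: 150 + 150 = 300
  locker 6: 125 = 125
No arrangement into 5 storage lockers stays within capacity, so 6 is optimal.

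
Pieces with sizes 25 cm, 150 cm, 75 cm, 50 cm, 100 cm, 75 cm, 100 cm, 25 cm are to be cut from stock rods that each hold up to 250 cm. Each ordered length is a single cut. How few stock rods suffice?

3

Total = 150 + 100 + 100 + 75 + 75 + 50 + 25 + 25 = 600 cm.
Lower bound: ⌈600/250⌉ = 3 stock rods.
A packing using 3 stock rods:
  stock rod 1: 150 + 100 = 250
  stock rod 2: 100 + 75 + 75 = 250
  stock rod 3: 50 + 25 + 25 = 100
This matches the lower bound, so 3 is optimal.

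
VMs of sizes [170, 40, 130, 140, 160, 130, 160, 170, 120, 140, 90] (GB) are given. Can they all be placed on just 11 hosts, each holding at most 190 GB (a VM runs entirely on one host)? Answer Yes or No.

Yes

A valid assignment using 10 hosts:
  host 1: 170 = 170
  host 2: 170 = 170
  host 3: 160 = 160
  host 4: 160 = 160
  host 5: 140 + 40 = 180
  host 6: 140 = 140
  host 7: 130 = 130
  host 8: 130 = 130
  host 9: 120 = 120
  host 10: 90 = 90
That uses only 10 ≤ 11, so 11 hosts are enough.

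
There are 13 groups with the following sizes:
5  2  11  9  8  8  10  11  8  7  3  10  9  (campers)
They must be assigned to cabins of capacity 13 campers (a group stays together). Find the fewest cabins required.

Total = 11 + 11 + 10 + 10 + 9 + 9 + 8 + 8 + 8 + 7 + 5 + 3 + 2 = 101 campers.
Lower bound: ⌈101/13⌉ = 8 cabins.
Also, 10 groups each exceed 13/2 campers, and no two of those can share a cabin, so at least 10 cabins are needed.
A packing using 10 cabins:
  cabin 1: 11 + 2 = 13
  cabin 2: 11 = 11
  cabin 3: 10 + 3 = 13
  cabin 4: 10 = 10
  cabin 5: 9 = 9
  cabin 6: 9 = 9
  cabin 7: 8 + 5 = 13
  cabin 8: 8 = 8
  cabin 9: 8 = 8
  cabin 10: 7 = 7
This matches the lower bound, so 10 is optimal.

10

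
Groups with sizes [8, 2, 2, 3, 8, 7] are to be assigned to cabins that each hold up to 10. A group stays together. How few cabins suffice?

Total = 8 + 8 + 7 + 3 + 2 + 2 = 30.
Lower bound: ⌈30/10⌉ = 3 cabins.
A packing using 3 cabins:
  cabin 1: 8 + 2 = 10
  cabin 2: 8 + 2 = 10
  cabin 3: 7 + 3 = 10
This matches the lower bound, so 3 is optimal.

3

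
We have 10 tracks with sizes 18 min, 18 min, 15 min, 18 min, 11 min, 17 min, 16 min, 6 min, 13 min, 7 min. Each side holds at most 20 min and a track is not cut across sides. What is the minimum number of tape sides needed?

8

Total = 18 + 18 + 18 + 17 + 16 + 15 + 13 + 11 + 7 + 6 = 139 min.
Lower bound: ⌈139/20⌉ = 7 tape sides.
Also, 8 tracks each exceed 10 min, and no two of those can share a side, so at least 8 tape sides are needed.
A packing using 8 tape sides:
  side 1: 18 = 18
  side 2: 18 = 18
  side 3: 18 = 18
  side 4: 17 = 17
  side 5: 16 = 16
  side 6: 15 = 15
  side 7: 13 + 7 = 20
  side 8: 11 + 6 = 17
This matches the lower bound, so 8 is optimal.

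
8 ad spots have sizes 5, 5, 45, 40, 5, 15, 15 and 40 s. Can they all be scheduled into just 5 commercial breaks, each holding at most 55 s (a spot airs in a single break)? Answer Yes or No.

A valid assignment using 4 commercial breaks:
  break 1: 45 + 5 + 5 = 55
  break 2: 40 + 15 = 55
  break 3: 40 + 15 = 55
  break 4: 5 = 5
That uses only 4 ≤ 5, so 5 commercial breaks are enough.

Yes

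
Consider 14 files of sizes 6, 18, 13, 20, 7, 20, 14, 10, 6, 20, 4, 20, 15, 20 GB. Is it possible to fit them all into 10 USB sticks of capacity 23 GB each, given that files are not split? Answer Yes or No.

A valid assignment using 10 USB sticks:
  USB stick 1: 20 = 20
  USB stick 2: 20 = 20
  USB stick 3: 20 = 20
  USB stick 4: 20 = 20
  USB stick 5: 20 = 20
  USB stick 6: 18 + 4 = 22
  USB stick 7: 15 + 7 = 22
  USB stick 8: 14 + 6 = 20
  USB stick 9: 13 + 10 = 23
  USB stick 10: 6 = 6
Every load is within 23 GB, so 10 USB sticks suffice.

Yes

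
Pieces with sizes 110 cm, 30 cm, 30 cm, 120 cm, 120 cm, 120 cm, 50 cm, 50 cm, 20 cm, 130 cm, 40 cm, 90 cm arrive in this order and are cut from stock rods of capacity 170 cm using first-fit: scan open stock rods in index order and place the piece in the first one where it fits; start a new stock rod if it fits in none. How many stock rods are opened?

  110 → stock rod 1 (new)  [load 110/170]
  30 → stock rod 1  [load 140/170]
  30 → stock rod 1  [load 170/170]
  120 → stock rod 2 (new)  [load 120/170]
  120 → stock rod 3 (new)  [load 120/170]
  120 → stock rod 4 (new)  [load 120/170]
  50 → stock rod 2  [load 170/170]
  50 → stock rod 3  [load 170/170]
  20 → stock rod 4  [load 140/170]
  130 → stock rod 5 (new)  [load 130/170]
  40 → stock rod 5  [load 170/170]
  90 → stock rod 6 (new)  [load 90/170]
6 stock rods opened.

6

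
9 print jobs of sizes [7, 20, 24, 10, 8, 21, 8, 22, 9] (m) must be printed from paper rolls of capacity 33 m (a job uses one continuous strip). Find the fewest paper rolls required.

Total = 24 + 22 + 21 + 20 + 10 + 9 + 8 + 8 + 7 = 129 m.
Lower bound: ⌈129/33⌉ = 4 paper rolls.
A packing using 5 paper rolls:
  roll 1: 24 + 9 = 33
  roll 2: 22 + 10 = 32
  roll 3: 21 + 8 = 29
  roll 4: 20 + 8 = 28
  roll 5: 7 = 7
No arrangement into 4 paper rolls stays within capacity, so 5 is optimal.

5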